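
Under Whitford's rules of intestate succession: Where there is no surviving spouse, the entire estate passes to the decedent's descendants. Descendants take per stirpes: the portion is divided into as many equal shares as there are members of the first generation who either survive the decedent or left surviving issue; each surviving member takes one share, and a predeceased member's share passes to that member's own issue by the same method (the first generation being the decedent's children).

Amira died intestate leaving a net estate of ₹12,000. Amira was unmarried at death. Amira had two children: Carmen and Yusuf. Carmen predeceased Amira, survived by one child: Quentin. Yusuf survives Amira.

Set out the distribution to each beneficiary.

The entire ₹12,000 passes to the descendants.
That amount (₹12,000) is divided into 2 shares of ₹6,000: Yusuf takes ₹6,000; Carmen's ₹6,000 share passes to Carmen's issue.
Carmen's share (₹6,000) passes entirely to Quentin.

Quentin: ₹6,000; Yusuf: ₹6,000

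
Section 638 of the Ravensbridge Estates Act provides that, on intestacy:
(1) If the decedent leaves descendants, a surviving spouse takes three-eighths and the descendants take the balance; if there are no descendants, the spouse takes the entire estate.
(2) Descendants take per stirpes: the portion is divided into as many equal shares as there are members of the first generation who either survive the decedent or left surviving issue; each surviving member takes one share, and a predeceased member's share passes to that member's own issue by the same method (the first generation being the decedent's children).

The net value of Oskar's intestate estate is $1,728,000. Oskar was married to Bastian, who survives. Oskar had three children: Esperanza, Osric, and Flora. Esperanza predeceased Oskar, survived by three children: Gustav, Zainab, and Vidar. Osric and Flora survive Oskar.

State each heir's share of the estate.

Bastian: $648,000; Gustav: $120,000; Zainab: $120,000; Vidar: $120,000; Osric: $360,000; Flora: $360,000

Bastian takes three-eighths of $1,728,000 = $648,000. The remaining $1,080,000 passes to the descendants.
The descendants' portion ($1,080,000) is divided into 3 shares of $360,000: Osric and Flora each take $360,000; Esperanza's $360,000 share passes to Esperanza's issue.
Esperanza's share ($360,000) is divided into 3 shares of $120,000: Gustav, Zainab, and Vidar each take $120,000.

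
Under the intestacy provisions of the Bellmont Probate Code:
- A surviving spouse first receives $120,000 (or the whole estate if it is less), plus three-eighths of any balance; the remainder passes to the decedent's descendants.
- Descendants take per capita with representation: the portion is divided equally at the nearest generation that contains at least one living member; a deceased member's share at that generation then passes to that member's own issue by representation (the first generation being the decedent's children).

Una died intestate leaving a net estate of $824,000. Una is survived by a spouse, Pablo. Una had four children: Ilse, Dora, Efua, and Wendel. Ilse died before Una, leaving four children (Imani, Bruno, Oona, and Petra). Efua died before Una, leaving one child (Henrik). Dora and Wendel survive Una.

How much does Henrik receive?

Pablo first takes $120,000, leaving a balance of $704,000. Pablo then takes three-eighths of the balance ($264,000), for a total of $384,000. The remaining $440,000 passes to the descendants.
The descendants' portion ($440,000) is divided into 4 shares of $110,000: Dora and Wendel each take $110,000; Ilse's $110,000 share passes to Ilse's issue; Efua's $110,000 share passes to Efua's issue.
Ilse's share ($110,000) is divided into 4 shares of $27,500: Imani, Bruno, Oona, and Petra each take $27,500.
Efua's share ($110,000) passes entirely to Henrik.

Henrik receives $110,000.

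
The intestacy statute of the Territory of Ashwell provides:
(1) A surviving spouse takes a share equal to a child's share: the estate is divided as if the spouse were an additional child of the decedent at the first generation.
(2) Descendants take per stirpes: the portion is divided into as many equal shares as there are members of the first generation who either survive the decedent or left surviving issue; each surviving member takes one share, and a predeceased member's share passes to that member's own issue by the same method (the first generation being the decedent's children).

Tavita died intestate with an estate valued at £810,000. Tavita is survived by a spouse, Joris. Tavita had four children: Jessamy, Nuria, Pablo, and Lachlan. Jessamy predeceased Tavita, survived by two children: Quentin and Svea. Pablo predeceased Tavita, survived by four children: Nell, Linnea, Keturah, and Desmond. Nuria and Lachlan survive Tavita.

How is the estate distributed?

Joris: £162,000; Quentin: £81,000; Svea: £81,000; Nuria: £162,000; Nell: £40,500; Linnea: £40,500; Keturah: £40,500; Desmond: £40,500; Lachlan: £162,000

The spouse counts as an additional share at the children's level, so there are 5 primary shares of £162,000. Joris takes one such share (£162,000).
The children's combined portion (£648,000) is divided into 4 shares of £162,000: Nuria and Lachlan each take £162,000; Jessamy's £162,000 share passes to Jessamy's issue; Pablo's £162,000 share passes to Pablo's issue.
Jessamy's share (£162,000) is divided into 2 shares of £81,000: Quentin and Svea each take £81,000.
Pablo's share (£162,000) is divided into 4 shares of £40,500: Nell, Linnea, Keturah, and Desmond each take £40,500.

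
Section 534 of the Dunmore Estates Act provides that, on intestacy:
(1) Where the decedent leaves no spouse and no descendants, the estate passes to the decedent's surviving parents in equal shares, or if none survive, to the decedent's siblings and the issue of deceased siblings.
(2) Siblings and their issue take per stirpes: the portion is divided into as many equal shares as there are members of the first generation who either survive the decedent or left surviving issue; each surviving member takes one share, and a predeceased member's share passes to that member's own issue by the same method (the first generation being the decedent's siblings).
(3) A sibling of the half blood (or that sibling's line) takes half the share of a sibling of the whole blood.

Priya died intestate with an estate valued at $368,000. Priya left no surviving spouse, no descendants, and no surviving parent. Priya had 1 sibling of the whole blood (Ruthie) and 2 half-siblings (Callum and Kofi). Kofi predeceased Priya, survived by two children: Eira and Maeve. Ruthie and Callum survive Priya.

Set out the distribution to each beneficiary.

Ruthie: $184,000; Callum: $92,000; Eira: $46,000; Maeve: $46,000

The entire $368,000 passes to the siblings and their issue.
Counting each half-blood sibling's line as half a unit, there are 2 units in $368,000, so one unit is $184,000. Whole-blood lines (Ruthie) take $184,000 each; half-blood lines (Callum and Kofi) take $92,000 each.
Kofi's share ($92,000) is divided into 2 shares of $46,000: Eira and Maeve each take $46,000.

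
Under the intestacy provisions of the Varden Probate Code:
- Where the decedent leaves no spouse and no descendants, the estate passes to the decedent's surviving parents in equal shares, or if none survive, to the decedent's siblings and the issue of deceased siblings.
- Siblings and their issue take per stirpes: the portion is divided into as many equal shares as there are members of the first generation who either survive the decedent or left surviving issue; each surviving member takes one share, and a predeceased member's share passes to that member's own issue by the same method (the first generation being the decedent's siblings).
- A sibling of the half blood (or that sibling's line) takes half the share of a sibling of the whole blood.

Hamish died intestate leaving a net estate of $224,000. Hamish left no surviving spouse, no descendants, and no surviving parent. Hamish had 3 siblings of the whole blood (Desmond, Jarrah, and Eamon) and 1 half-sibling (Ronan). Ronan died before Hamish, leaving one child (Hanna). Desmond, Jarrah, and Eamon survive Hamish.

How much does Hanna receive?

The entire $224,000 passes to the siblings and their issue.
Counting each half-blood sibling's line as half a unit, there are 7/2 units in $224,000, so one unit is $64,000. Whole-blood lines (Desmond, Jarrah, and Eamon) take $64,000 each; half-blood lines (Ronan) take $32,000 each.
Ronan's share ($32,000) passes entirely to Hanna.

Hanna receives $32,000.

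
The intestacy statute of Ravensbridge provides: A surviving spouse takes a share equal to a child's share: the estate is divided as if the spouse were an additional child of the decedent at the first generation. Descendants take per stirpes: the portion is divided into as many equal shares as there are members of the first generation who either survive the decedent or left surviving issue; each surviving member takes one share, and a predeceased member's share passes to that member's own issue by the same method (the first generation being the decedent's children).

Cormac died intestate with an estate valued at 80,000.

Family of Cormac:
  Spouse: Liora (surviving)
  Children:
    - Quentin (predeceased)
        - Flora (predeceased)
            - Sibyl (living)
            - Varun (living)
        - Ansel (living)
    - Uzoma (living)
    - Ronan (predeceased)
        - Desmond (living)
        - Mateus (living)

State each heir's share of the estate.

The spouse counts as an additional share at the children's level, so there are 4 primary shares of 20,000. Liora takes one such share (20,000).
The children's combined portion (60,000) is divided into 3 shares of 20,000: Uzoma takes 20,000; Quentin's 20,000 share passes to Quentin's issue; Ronan's 20,000 share passes to Ronan's issue.
Quentin's share (20,000) is divided into 2 shares of 10,000: Ansel takes 10,000; Flora's 10,000 share passes to Flora's issue.
Flora's share (10,000) is divided into 2 shares of 5,000: Sibyl and Varun each take 5,000.
Ronan's share (20,000) is divided into 2 shares of 10,000: Desmond and Mateus each take 10,000.

Liora: 20,000; Sibyl: 5,000; Varun: 5,000; Ansel: 10,000; Uzoma: 20,000; Desmond: 10,000; Mateus: 10,000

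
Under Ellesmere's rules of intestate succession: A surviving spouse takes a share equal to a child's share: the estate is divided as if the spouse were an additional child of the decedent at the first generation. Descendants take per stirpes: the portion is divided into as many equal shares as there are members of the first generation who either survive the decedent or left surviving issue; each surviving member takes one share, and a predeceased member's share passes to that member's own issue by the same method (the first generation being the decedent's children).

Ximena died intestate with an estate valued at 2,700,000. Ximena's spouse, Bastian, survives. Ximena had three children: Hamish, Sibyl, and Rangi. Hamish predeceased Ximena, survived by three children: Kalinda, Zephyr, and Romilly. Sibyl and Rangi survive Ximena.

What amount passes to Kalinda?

Kalinda receives 225,000.

The spouse counts as an additional share at the children's level, so there are 4 primary shares of 675,000. Bastian takes one such share (675,000).
The children's combined portion (2,025,000) is divided into 3 shares of 675,000: Sibyl and Rangi each take 675,000; Hamish's 675,000 share passes to Hamish's issue.
Hamish's share (675,000) is divided into 3 shares of 225,000: Kalinda, Zephyr, and Romilly each take 225,000.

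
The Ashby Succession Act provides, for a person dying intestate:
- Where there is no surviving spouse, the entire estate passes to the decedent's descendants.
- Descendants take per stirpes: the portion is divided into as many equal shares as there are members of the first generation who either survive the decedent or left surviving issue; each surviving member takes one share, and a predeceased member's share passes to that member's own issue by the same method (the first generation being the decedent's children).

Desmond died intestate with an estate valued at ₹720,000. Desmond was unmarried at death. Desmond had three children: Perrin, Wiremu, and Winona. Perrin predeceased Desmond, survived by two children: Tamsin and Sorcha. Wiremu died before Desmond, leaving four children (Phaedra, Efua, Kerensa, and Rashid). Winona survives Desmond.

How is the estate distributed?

Tamsin: ₹120,000; Sorcha: ₹120,000; Phaedra: ₹60,000; Efua: ₹60,000; Kerensa: ₹60,000; Rashid: ₹60,000; Winona: ₹240,000

The entire ₹720,000 passes to the descendants.
That amount (₹720,000) is divided into 3 shares of ₹240,000: Winona takes ₹240,000; Perrin's ₹240,000 share passes to Perrin's issue; Wiremu's ₹240,000 share passes to Wiremu's issue.
Perrin's share (₹240,000) is divided into 2 shares of ₹120,000: Tamsin and Sorcha each take ₹120,000.
Wiremu's share (₹240,000) is divided into 4 shares of ₹60,000: Phaedra, Efua, Kerensa, and Rashid each take ₹60,000.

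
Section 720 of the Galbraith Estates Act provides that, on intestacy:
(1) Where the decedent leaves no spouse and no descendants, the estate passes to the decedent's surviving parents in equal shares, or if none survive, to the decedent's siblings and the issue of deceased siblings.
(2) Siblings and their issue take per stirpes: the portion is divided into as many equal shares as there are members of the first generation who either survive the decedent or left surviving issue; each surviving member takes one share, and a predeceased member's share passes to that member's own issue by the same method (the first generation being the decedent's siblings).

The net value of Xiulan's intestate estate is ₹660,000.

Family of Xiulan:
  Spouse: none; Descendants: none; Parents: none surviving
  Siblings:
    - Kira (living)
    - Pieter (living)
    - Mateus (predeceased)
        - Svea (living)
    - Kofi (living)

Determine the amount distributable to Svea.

The entire ₹660,000 passes to the siblings and their issue.
That amount (₹660,000) is divided into 4 shares of ₹165,000: Kira, Pieter, and Kofi each take ₹165,000; Mateus's ₹165,000 share passes to Mateus's issue.
Mateus's share (₹165,000) passes entirely to Svea.

Svea receives ₹165,000.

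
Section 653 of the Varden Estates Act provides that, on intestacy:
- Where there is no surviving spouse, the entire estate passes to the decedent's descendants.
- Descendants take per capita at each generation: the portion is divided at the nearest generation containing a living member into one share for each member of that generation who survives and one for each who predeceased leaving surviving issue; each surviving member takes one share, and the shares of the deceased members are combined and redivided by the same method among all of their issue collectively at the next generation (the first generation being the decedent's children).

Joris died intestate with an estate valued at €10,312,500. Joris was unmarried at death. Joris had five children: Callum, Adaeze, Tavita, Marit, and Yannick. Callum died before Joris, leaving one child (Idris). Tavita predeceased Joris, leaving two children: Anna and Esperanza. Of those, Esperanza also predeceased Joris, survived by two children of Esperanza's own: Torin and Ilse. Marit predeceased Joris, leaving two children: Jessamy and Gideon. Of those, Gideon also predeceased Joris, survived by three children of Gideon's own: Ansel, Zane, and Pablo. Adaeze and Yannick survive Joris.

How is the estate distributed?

The entire €10,312,500 passes to the descendants.
That amount (€10,312,500) is divided at the children's generation into 5 shares of €2,062,500. Adaeze and Yannick each take €2,062,500. The 3 shares of the deceased (Callum, Tavita, and Marit) are combined into a pool of €6,187,500.
That pool (€6,187,500) is divided at the grandchildren's generation into 5 shares of €1,237,500. Idris, Anna, and Jessamy each take €1,237,500. The 2 shares of the deceased (Esperanza and Gideon) are combined into a pool of €2,475,000.
That pool (€2,475,000) is divided at the great-grandchildren's generation equally among Torin, Ilse, Ansel, Zane, and Pablo: €495,000 each.

Idris: €1,237,500; Adaeze: €2,062,500; Anna: €1,237,500; Torin: €495,000; Ilse: €495,000; Jessamy: €1,237,500; Ansel: €495,000; Zane: €495,000; Pablo: €495,000; Yannick: €2,062,500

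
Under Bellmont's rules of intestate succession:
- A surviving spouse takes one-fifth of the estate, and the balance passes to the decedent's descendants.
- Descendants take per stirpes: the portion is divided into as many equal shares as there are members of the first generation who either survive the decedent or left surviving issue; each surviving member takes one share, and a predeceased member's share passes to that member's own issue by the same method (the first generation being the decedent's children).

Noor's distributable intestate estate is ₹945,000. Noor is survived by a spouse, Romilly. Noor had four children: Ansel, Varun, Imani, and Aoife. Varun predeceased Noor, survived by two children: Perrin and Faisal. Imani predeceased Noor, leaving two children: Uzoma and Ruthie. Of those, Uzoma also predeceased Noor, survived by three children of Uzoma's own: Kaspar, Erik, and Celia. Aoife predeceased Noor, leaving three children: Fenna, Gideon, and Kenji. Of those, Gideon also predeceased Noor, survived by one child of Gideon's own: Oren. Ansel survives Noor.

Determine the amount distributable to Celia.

Celia receives ₹31,500.

Romilly takes one-fifth of ₹945,000 = ₹189,000. The remaining ₹756,000 passes to the descendants.
The descendants' portion (₹756,000) is divided into 4 shares of ₹189,000: Ansel takes ₹189,000; Varun's ₹189,000 share passes to Varun's issue; Imani's ₹189,000 share passes to Imani's issue; Aoife's ₹189,000 share passes to Aoife's issue.
Varun's share (₹189,000) is divided into 2 shares of ₹94,500: Perrin and Faisal each take ₹94,500.
Imani's share (₹189,000) is divided into 2 shares of ₹94,500: Ruthie takes ₹94,500; Uzoma's ₹94,500 share passes to Uzoma's issue.
Uzoma's share (₹94,500) is divided into 3 shares of ₹31,500: Kaspar, Erik, and Celia each take ₹31,500.
Aoife's share (₹189,000) is divided into 3 shares of ₹63,000: Fenna and Kenji each take ₹63,000; Gideon's ₹63,000 share passes to Gideon's issue.
Gideon's share (₹63,000) passes entirely to Oren.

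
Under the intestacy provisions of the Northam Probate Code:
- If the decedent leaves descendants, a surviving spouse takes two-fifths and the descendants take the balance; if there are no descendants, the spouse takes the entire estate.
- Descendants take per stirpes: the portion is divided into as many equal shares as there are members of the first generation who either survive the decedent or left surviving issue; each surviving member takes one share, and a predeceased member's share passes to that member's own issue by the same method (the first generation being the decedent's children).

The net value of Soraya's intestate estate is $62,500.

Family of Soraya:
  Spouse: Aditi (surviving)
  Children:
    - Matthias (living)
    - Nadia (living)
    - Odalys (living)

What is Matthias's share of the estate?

Matthias receives $12,500.

Aditi takes two-fifths of $62,500 = $25,000. The remaining $37,500 passes to the descendants.
The descendants' portion ($37,500) is divided into 3 shares of $12,500: Matthias, Nadia, and Odalys each take $12,500.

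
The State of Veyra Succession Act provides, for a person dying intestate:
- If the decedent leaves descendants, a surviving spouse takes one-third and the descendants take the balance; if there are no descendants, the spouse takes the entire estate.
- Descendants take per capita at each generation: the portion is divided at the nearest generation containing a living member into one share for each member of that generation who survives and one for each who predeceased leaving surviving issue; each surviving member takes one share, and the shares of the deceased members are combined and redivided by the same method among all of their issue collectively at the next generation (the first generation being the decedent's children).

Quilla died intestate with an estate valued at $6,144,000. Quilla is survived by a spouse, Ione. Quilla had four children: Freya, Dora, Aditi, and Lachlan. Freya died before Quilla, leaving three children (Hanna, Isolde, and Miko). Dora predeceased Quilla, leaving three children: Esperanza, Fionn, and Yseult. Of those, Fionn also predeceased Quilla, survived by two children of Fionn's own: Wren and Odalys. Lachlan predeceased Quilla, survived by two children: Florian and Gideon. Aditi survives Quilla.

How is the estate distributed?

Ione: $2,048,000; Hanna: $384,000; Isolde: $384,000; Miko: $384,000; Esperanza: $384,000; Wren: $192,000; Odalys: $192,000; Yseult: $384,000; Aditi: $1,024,000; Florian: $384,000; Gideon: $384,000

Ione takes one-third of $6,144,000 = $2,048,000. The remaining $4,096,000 passes to the descendants.
The descendants' portion ($4,096,000) is divided at the children's generation into 4 shares of $1,024,000. Aditi takes $1,024,000. The 3 shares of the deceased (Freya, Dora, and Lachlan) are combined into a pool of $3,072,000.
That pool ($3,072,000) is divided at the grandchildren's generation into 8 shares of $384,000. Hanna, Isolde, Miko, Esperanza, Yseult, Florian, and Gideon each take $384,000. The remaining share for the deceased Fionn ($384,000) is carried to the next generation.
That pool ($384,000) is divided at the great-grandchildren's generation equally among Wren and Odalys: $192,000 each.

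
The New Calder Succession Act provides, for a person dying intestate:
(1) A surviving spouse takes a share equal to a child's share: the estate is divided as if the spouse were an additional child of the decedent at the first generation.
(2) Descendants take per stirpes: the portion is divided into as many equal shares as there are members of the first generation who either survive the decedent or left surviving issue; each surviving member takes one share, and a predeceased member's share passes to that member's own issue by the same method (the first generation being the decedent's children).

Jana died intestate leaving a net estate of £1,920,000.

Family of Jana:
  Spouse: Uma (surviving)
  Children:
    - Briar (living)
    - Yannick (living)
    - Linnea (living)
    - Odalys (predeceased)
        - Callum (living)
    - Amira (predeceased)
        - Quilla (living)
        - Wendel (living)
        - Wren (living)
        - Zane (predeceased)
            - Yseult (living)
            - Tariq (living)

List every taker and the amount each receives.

The spouse counts as an additional share at the children's level, so there are 6 primary shares of £320,000. Uma takes one such share (£320,000).
The children's combined portion (£1,600,000) is divided into 5 shares of £320,000: Briar, Yannick, and Linnea each take £320,000; Odalys's £320,000 share passes to Odalys's issue; Amira's £320,000 share passes to Amira's issue.
Odalys's share (£320,000) passes entirely to Callum.
Amira's share (£320,000) is divided into 4 shares of £80,000: Quilla, Wendel, and Wren each take £80,000; Zane's £80,000 share passes to Zane's issue.
Zane's share (£80,000) is divided into 2 shares of £40,000: Yseult and Tariq each take £40,000.

Uma: £320,000; Briar: £320,000; Yannick: £320,000; Linnea: £320,000; Callum: £320,000; Quilla: £80,000; Wendel: £80,000; Wren: £80,000; Yseult: £40,000; Tariq: £40,000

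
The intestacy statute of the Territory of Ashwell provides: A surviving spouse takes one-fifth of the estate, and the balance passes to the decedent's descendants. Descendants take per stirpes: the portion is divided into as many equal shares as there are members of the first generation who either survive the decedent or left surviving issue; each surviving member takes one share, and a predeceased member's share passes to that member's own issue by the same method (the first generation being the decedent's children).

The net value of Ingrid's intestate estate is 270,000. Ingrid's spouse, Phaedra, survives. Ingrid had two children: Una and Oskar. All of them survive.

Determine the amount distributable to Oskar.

Oskar receives 108,000.

Phaedra takes one-fifth of 270,000 = 54,000. The remaining 216,000 passes to the descendants.
The descendants' portion (216,000) is divided into 2 shares of 108,000: Una and Oskar each take 108,000.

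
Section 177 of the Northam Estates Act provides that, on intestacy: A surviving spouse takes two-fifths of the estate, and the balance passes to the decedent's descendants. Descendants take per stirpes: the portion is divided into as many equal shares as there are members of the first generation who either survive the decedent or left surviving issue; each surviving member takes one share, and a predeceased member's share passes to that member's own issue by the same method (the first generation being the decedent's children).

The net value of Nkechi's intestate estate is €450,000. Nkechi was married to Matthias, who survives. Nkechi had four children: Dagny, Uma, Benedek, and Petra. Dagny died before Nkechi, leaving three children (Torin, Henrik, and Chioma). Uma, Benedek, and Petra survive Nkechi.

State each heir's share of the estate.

Matthias takes two-fifths of €450,000 = €180,000. The remaining €270,000 passes to the descendants.
The descendants' portion (€270,000) is divided into 4 shares of €67,500: Uma, Benedek, and Petra each take €67,500; Dagny's €67,500 share passes to Dagny's issue.
Dagny's share (€67,500) is divided into 3 shares of €22,500: Torin, Henrik, and Chioma each take €22,500.

Matthias: €180,000; Torin: €22,500; Henrik: €22,500; Chioma: €22,500; Uma: €67,500; Benedek: €67,500; Petra: €67,500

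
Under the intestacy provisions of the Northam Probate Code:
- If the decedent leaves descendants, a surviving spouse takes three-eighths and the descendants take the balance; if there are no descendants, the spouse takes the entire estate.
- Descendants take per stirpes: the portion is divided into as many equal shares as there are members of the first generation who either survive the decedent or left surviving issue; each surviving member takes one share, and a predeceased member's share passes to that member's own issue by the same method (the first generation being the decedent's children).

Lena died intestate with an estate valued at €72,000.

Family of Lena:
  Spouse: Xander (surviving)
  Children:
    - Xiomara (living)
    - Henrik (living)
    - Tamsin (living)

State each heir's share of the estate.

Xander: €27,000; Xiomara: €15,000; Henrik: €15,000; Tamsin: €15,000

Xander takes three-eighths of €72,000 = €27,000. The remaining €45,000 passes to the descendants.
The descendants' portion (€45,000) is divided into 3 shares of €15,000: Xiomara, Henrik, and Tamsin each take €15,000.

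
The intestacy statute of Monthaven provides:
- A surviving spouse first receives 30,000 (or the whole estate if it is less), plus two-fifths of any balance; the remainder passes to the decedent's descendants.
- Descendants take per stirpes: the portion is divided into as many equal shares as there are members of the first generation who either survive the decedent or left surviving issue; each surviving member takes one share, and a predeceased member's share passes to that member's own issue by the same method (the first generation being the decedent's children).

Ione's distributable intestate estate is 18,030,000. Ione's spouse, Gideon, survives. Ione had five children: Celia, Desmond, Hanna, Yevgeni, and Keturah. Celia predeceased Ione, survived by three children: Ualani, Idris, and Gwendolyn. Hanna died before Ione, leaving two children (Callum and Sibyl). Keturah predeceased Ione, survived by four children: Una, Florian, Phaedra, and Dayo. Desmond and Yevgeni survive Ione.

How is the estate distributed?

Gideon first takes 30,000, leaving a balance of 18,000,000. Gideon then takes two-fifths of the balance (7,200,000), for a total of 7,230,000. The remaining 10,800,000 passes to the descendants.
The descendants' portion (10,800,000) is divided into 5 shares of 2,160,000: Desmond and Yevgeni each take 2,160,000; Celia's 2,160,000 share passes to Celia's issue; Hanna's 2,160,000 share passes to Hanna's issue; Keturah's 2,160,000 share passes to Keturah's issue.
Celia's share (2,160,000) is divided into 3 shares of 720,000: Ualani, Idris, and Gwendolyn each take 720,000.
Hanna's share (2,160,000) is divided into 2 shares of 1,080,000: Callum and Sibyl each take 1,080,000.
Keturah's share (2,160,000) is divided into 4 shares of 540,000: Una, Florian, Phaedra, and Dayo each take 540,000.

Gideon: 7,230,000; Ualani: 720,000; Idris: 720,000; Gwendolyn: 720,000; Desmond: 2,160,000; Callum: 1,080,000; Sibyl: 1,080,000; Yevgeni: 2,160,000; Una: 540,000; Florian: 540,000; Phaedra: 540,000; Dayo: 540,000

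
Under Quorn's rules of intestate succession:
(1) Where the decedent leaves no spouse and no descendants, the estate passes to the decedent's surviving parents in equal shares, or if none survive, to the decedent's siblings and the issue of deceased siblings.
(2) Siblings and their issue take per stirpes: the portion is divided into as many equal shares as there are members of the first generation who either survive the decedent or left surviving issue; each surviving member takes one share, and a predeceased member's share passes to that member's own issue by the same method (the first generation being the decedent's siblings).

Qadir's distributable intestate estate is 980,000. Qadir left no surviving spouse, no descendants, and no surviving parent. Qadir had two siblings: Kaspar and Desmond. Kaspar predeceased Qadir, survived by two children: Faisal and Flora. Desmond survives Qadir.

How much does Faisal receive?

Faisal receives 245,000.

The entire 980,000 passes to the siblings and their issue.
That amount (980,000) is divided into 2 shares of 490,000: Desmond takes 490,000; Kaspar's 490,000 share passes to Kaspar's issue.
Kaspar's share (490,000) is divided into 2 shares of 245,000: Faisal and Flora each take 245,000.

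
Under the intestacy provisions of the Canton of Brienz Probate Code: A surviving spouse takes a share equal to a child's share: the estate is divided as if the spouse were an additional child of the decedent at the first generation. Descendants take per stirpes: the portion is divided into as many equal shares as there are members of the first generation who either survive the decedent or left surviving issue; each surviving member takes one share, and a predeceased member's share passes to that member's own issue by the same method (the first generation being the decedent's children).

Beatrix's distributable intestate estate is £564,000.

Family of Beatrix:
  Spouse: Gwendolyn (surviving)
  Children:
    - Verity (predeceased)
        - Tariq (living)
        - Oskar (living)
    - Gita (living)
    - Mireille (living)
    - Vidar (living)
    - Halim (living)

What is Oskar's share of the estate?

Oskar receives £47,000.

The spouse counts as an additional share at the children's level, so there are 6 primary shares of £94,000. Gwendolyn takes one such share (£94,000).
The children's combined portion (£470,000) is divided into 5 shares of £94,000: Gita, Mireille, Vidar, and Halim each take £94,000; Verity's £94,000 share passes to Verity's issue.
Verity's share (£94,000) is divided into 2 shares of £47,000: Tariq and Oskar each take £47,000.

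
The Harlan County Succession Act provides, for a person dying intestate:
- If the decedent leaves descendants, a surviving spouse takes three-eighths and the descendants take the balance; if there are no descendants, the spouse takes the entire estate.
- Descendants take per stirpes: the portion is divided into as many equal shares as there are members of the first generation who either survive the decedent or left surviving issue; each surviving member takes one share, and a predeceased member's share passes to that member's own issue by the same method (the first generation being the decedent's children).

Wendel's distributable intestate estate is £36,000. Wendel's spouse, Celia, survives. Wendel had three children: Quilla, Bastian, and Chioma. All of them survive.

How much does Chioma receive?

Chioma receives £7,500.

Celia takes three-eighths of £36,000 = £13,500. The remaining £22,500 passes to the descendants.
The descendants' portion (£22,500) is divided into 3 shares of £7,500: Quilla, Bastian, and Chioma each take £7,500.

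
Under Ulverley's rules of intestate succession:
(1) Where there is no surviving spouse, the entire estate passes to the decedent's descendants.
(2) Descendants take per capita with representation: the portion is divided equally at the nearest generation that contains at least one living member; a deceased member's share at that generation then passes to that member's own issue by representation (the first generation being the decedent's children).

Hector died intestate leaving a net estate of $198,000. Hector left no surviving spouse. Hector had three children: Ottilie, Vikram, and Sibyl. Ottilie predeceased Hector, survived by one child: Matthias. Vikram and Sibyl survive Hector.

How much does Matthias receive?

Matthias receives $66,000.

The entire $198,000 passes to the descendants.
That amount ($198,000) is divided into 3 shares of $66,000: Vikram and Sibyl each take $66,000; Ottilie's $66,000 share passes to Ottilie's issue.
Ottilie's share ($66,000) passes entirely to Matthias.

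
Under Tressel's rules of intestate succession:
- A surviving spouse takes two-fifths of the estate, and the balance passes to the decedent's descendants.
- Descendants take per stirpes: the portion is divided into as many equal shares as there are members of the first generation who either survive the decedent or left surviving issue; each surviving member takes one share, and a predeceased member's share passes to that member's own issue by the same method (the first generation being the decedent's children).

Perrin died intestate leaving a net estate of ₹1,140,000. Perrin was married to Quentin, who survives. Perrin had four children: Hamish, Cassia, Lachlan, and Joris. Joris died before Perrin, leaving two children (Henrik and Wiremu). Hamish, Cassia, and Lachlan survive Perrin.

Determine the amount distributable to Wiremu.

Wiremu receives ₹85,500.

Quentin takes two-fifths of ₹1,140,000 = ₹456,000. The remaining ₹684,000 passes to the descendants.
The descendants' portion (₹684,000) is divided into 4 shares of ₹171,000: Hamish, Cassia, and Lachlan each take ₹171,000; Joris's ₹171,000 share passes to Joris's issue.
Joris's share (₹171,000) is divided into 2 shares of ₹85,500: Henrik and Wiremu each take ₹85,500.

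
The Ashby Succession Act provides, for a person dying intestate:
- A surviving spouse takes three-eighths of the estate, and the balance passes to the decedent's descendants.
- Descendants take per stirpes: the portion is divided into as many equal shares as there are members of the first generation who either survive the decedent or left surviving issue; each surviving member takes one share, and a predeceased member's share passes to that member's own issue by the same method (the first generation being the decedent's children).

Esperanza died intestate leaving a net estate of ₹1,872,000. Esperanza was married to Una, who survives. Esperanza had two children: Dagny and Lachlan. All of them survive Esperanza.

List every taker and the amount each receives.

Una: ₹702,000; Dagny: ₹585,000; Lachlan: ₹585,000

Una takes three-eighths of ₹1,872,000 = ₹702,000. The remaining ₹1,170,000 passes to the descendants.
The descendants' portion (₹1,170,000) is divided into 2 shares of ₹585,000: Dagny and Lachlan each take ₹585,000.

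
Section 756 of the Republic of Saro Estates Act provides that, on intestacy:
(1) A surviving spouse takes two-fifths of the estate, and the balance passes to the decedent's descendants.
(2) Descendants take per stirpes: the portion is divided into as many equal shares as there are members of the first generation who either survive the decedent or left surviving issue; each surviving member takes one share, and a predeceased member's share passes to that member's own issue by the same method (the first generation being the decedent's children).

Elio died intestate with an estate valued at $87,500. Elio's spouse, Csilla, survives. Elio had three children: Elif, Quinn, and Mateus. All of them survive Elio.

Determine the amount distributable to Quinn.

Quinn receives $17,500.

Csilla takes two-fifths of $87,500 = $35,000. The remaining $52,500 passes to the descendants.
The descendants' portion ($52,500) is divided into 3 shares of $17,500: Elif, Quinn, and Mateus each take $17,500.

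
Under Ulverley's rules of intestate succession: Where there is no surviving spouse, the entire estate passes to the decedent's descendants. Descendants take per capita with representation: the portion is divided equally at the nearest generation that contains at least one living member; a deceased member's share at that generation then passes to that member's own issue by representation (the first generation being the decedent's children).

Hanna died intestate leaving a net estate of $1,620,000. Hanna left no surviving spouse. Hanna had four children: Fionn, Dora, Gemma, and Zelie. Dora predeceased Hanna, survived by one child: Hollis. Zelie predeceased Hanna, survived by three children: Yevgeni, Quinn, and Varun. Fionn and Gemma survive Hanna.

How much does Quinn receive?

The entire $1,620,000 passes to the descendants.
That amount ($1,620,000) is divided into 4 shares of $405,000: Fionn and Gemma each take $405,000; Dora's $405,000 share passes to Dora's issue; Zelie's $405,000 share passes to Zelie's issue.
Dora's share ($405,000) passes entirely to Hollis.
Zelie's share ($405,000) is divided into 3 shares of $135,000: Yevgeni, Quinn, and Varun each take $135,000.

Quinn receives $135,000.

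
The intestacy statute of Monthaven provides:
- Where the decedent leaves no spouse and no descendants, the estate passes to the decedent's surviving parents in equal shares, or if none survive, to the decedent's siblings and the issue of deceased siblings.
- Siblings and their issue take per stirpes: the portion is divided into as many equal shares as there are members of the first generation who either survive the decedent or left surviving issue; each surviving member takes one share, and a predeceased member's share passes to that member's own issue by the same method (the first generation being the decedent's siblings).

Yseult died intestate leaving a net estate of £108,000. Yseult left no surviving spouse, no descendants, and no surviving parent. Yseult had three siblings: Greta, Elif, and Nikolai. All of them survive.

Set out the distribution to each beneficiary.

Greta: £36,000; Elif: £36,000; Nikolai: £36,000

The entire £108,000 passes to the siblings and their issue.
That amount (£108,000) is divided into 3 shares of £36,000: Greta, Elif, and Nikolai each take £36,000.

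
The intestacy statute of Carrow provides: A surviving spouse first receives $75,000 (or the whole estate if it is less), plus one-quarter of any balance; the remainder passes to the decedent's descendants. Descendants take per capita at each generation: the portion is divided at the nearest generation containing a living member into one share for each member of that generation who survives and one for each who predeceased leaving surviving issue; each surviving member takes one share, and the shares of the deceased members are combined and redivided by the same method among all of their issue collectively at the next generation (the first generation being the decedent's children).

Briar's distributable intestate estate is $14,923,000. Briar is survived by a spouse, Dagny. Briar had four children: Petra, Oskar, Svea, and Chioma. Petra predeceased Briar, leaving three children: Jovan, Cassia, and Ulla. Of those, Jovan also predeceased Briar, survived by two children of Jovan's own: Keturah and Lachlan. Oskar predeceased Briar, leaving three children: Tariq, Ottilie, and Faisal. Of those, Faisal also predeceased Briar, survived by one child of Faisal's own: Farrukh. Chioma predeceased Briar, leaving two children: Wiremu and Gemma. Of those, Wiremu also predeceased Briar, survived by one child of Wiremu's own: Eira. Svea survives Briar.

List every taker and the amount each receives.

Dagny: $3,787,000; Keturah: $783,000; Lachlan: $783,000; Cassia: $1,044,000; Ulla: $1,044,000; Tariq: $1,044,000; Ottilie: $1,044,000; Farrukh: $783,000; Svea: $2,784,000; Eira: $783,000; Gemma: $1,044,000

Dagny first takes $75,000, leaving a balance of $14,848,000. Dagny then takes one-quarter of the balance ($3,712,000), for a total of $3,787,000. The remaining $11,136,000 passes to the descendants.
The descendants' portion ($11,136,000) is divided at the children's generation into 4 shares of $2,784,000. Svea takes $2,784,000. The 3 shares of the deceased (Petra, Oskar, and Chioma) are combined into a pool of $8,352,000.
That pool ($8,352,000) is divided at the grandchildren's generation into 8 shares of $1,044,000. Cassia, Ulla, Tariq, Ottilie, and Gemma each take $1,044,000. The 3 shares of the deceased (Jovan, Faisal, and Wiremu) are combined into a pool of $3,132,000.
That pool ($3,132,000) is divided at the great-grandchildren's generation equally among Keturah, Lachlan, Farrukh, and Eira: $783,000 each.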